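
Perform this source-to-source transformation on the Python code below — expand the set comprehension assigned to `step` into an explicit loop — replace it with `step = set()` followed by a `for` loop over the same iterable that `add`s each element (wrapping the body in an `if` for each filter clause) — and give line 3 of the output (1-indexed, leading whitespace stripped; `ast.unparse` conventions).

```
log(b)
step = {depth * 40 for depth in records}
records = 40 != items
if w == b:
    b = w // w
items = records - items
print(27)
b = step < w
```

for depth in records:

Transformed code:
log(b)
step = set()
for depth in records:
    step.add(depth * 40)
records = 40 != items
if w == b:
    b = w // w
items = records - items
print(27)
b = step < w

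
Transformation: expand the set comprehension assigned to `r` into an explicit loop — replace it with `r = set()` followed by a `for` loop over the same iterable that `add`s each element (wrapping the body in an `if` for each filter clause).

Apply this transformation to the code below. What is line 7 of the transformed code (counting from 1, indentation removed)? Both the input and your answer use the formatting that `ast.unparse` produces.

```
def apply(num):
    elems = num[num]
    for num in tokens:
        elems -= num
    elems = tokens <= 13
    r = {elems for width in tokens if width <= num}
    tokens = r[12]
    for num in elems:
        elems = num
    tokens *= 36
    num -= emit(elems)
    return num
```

Transformed code:
def apply(num):
    elems = num[num]
    for num in tokens:
        elems -= num
    elems = tokens <= 13
    r = set()
    for width in tokens:
        if width <= num:
            r.add(elems)
    tokens = r[12]
    for num in elems:
        elems = num
    tokens *= 36
    num -= emit(elems)
    return num

for width in tokens:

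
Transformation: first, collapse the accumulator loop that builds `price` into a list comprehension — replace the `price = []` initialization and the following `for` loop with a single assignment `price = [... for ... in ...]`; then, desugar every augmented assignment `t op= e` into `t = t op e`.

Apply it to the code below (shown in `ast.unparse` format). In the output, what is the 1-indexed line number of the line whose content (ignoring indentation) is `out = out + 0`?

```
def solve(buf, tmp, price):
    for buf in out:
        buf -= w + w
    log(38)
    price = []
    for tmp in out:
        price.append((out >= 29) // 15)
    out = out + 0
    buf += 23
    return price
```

6

Transformed code:
def solve(buf, tmp, price):
    for buf in out:
        buf = buf - (w + w)
    log(38)
    price = [(out >= 29) // 15 for tmp in out]
    out = out + 0
    buf = buf + 23
    return price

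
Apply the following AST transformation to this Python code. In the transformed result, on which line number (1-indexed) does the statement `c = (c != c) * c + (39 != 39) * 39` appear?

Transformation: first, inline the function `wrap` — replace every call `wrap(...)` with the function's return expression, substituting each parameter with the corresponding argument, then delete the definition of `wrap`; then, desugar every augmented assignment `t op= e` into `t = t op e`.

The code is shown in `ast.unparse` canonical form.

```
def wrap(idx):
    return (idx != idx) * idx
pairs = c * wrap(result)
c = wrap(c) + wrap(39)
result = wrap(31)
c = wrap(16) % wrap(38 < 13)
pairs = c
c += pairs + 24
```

2

Transformed code:
pairs = c * ((result != result) * result)
c = (c != c) * c + (39 != 39) * 39
result = (31 != 31) * 31
c = (16 != 16) * 16 % (((38 < 13) != (38 < 13)) * (38 < 13))
pairs = c
c = c + (pairs + 24)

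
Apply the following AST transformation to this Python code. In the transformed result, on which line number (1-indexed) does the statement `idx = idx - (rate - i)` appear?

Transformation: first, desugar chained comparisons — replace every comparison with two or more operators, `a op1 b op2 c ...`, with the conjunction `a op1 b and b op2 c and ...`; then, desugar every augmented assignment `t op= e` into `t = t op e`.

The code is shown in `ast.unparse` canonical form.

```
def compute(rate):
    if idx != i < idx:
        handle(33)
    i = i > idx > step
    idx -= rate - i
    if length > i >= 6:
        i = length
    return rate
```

5

Transformed code:
def compute(rate):
    if idx != i and i < idx:
        handle(33)
    i = i > idx and idx > step
    idx = idx - (rate - i)
    if length > i and i >= 6:
        i = length
    return rate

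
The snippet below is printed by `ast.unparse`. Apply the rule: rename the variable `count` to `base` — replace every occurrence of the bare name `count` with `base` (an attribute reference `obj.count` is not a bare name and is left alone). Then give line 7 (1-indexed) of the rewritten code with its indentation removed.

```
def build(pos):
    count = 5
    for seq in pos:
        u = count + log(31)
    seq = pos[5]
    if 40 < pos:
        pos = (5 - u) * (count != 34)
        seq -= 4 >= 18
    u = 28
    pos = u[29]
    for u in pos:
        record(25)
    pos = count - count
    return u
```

Transformed code:
def build(pos):
    base = 5
    for seq in pos:
        u = base + log(31)
    seq = pos[5]
    if 40 < pos:
        pos = (5 - u) * (base != 34)
        seq -= 4 >= 18
    u = 28
    pos = u[29]
    for u in pos:
        record(25)
    pos = base - base
    return u

pos = (5 - u) * (base != 34)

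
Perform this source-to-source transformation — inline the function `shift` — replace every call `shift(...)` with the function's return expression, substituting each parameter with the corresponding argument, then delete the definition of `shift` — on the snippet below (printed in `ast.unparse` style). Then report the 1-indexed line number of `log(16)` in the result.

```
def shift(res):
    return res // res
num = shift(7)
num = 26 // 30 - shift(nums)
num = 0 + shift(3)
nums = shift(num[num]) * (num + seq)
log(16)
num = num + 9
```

Transformed code:
num = 7 // 7
num = 26 // 30 - nums // nums
num = 0 + 3 // 3
nums = num[num] // num[num] * (num + seq)
log(16)
num = num + 9

5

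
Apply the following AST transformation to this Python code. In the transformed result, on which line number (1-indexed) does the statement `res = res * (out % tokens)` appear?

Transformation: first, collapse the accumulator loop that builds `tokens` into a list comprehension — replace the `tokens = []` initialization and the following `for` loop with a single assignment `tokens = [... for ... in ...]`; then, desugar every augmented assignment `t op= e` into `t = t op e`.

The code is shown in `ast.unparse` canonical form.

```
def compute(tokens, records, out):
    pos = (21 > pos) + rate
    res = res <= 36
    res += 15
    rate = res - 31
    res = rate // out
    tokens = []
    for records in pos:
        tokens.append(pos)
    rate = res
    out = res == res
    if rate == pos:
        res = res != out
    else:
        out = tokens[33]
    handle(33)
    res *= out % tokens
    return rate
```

15

Transformed code:
def compute(tokens, records, out):
    pos = (21 > pos) + rate
    res = res <= 36
    res = res + 15
    rate = res - 31
    res = rate // out
    tokens = [pos for records in pos]
    rate = res
    out = res == res
    if rate == pos:
        res = res != out
    else:
        out = tokens[33]
    handle(33)
    res = res * (out % tokens)
    return rate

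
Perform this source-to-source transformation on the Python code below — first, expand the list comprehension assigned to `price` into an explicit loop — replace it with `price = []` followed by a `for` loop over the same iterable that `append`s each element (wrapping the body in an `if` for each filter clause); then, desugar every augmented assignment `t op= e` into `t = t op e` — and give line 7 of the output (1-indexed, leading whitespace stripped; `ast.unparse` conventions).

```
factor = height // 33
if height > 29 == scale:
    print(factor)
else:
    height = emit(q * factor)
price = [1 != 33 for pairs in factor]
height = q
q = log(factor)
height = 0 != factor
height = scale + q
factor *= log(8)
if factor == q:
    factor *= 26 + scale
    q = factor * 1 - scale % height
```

Transformed code:
factor = height // 33
if height > 29 == scale:
    print(factor)
else:
    height = emit(q * factor)
price = []
for pairs in factor:
    price.append(1 != 33)
height = q
q = log(factor)
height = 0 != factor
height = scale + q
factor = factor * log(8)
if factor == q:
    factor = factor * (26 + scale)
    q = factor * 1 - scale % height

for pairs in factor:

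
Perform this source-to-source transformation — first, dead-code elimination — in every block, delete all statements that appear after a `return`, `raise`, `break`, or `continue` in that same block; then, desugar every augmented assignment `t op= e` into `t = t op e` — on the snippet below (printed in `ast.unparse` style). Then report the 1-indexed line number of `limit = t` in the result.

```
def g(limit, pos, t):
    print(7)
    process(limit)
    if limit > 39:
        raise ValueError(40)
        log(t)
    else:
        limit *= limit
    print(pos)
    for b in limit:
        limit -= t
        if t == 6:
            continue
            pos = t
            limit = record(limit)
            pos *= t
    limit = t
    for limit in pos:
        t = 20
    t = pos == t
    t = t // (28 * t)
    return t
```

13

Transformed code:
def g(limit, pos, t):
    print(7)
    process(limit)
    if limit > 39:
        raise ValueError(40)
    else:
        limit = limit * limit
    print(pos)
    for b in limit:
        limit = limit - t
        if t == 6:
            continue
    limit = t
    for limit in pos:
        t = 20
    t = pos == t
    t = t // (28 * t)
    return t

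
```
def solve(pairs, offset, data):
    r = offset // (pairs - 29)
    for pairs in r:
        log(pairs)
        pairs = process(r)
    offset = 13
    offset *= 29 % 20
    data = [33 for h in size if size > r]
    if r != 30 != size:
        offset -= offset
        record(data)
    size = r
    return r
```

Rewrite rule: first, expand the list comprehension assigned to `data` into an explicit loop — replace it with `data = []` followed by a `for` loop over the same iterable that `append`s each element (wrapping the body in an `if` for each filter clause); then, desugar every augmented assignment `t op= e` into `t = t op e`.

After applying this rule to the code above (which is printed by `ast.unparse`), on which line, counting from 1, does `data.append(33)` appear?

11

Transformed code:
def solve(pairs, offset, data):
    r = offset // (pairs - 29)
    for pairs in r:
        log(pairs)
        pairs = process(r)
    offset = 13
    offset = offset * (29 % 20)
    data = []
    for h in size:
        if size > r:
            data.append(33)
    if r != 30 != size:
        offset = offset - offset
        record(data)
    size = r
    return r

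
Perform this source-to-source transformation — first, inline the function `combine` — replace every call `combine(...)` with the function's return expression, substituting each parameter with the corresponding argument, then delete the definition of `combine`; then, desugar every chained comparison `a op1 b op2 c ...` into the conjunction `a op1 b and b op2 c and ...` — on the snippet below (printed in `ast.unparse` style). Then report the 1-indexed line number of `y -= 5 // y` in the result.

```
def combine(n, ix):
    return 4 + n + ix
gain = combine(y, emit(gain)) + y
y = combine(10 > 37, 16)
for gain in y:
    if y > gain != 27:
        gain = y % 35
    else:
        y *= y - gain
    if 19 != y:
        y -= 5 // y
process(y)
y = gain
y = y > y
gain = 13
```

Transformed code:
gain = 4 + y + emit(gain) + y
y = 4 + (10 > 37) + 16
for gain in y:
    if y > gain and gain != 27:
        gain = y % 35
    else:
        y *= y - gain
    if 19 != y:
        y -= 5 // y
process(y)
y = gain
y = y > y
gain = 13

9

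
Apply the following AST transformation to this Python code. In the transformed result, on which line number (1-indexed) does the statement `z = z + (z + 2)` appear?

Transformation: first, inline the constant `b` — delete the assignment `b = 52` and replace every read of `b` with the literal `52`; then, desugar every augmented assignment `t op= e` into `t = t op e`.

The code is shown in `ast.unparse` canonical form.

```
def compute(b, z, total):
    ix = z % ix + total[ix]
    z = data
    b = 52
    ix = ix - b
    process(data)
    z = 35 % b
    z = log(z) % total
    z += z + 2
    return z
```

Transformed code:
def compute(b, z, total):
    ix = z % ix + total[ix]
    z = data
    ix = ix - 52
    process(data)
    z = 35 % 52
    z = log(z) % total
    z = z + (z + 2)
    return z

8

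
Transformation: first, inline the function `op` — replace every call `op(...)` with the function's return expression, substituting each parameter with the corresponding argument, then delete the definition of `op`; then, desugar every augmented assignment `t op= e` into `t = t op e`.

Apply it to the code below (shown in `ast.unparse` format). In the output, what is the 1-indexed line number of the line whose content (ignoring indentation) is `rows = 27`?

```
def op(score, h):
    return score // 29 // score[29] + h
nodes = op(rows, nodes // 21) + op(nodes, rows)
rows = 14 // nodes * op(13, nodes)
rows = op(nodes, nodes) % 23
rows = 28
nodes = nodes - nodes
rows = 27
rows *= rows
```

6

Transformed code:
nodes = rows // 29 // rows[29] + nodes // 21 + (nodes // 29 // nodes[29] + rows)
rows = 14 // nodes * (13 // 29 // 13[29] + nodes)
rows = (nodes // 29 // nodes[29] + nodes) % 23
rows = 28
nodes = nodes - nodes
rows = 27
rows = rows * rows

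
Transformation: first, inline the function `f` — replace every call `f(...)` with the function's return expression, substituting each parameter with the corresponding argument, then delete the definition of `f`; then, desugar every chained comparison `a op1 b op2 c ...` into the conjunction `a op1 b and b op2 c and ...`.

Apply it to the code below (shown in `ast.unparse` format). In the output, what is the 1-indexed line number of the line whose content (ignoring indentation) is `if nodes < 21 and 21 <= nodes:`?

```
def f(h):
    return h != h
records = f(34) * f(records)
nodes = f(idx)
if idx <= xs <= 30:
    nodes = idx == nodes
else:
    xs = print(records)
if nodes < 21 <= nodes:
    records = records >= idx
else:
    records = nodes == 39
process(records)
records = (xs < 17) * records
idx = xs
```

7

Transformed code:
records = (34 != 34) * (records != records)
nodes = idx != idx
if idx <= xs and xs <= 30:
    nodes = idx == nodes
else:
    xs = print(records)
if nodes < 21 and 21 <= nodes:
    records = records >= idx
else:
    records = nodes == 39
process(records)
records = (xs < 17) * records
idx = xs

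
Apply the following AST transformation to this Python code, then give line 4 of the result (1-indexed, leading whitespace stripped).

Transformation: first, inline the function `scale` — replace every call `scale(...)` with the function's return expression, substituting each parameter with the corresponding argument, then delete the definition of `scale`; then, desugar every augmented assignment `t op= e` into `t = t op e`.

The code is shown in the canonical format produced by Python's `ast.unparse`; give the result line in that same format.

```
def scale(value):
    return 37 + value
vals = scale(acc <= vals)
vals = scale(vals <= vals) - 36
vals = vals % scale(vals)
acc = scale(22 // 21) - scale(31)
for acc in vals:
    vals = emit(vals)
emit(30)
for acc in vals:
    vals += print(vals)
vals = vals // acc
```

acc = 37 + 22 // 21 - (37 + 31)

Transformed code:
vals = 37 + (acc <= vals)
vals = 37 + (vals <= vals) - 36
vals = vals % (37 + vals)
acc = 37 + 22 // 21 - (37 + 31)
for acc in vals:
    vals = emit(vals)
emit(30)
for acc in vals:
    vals = vals + print(vals)
vals = vals // acc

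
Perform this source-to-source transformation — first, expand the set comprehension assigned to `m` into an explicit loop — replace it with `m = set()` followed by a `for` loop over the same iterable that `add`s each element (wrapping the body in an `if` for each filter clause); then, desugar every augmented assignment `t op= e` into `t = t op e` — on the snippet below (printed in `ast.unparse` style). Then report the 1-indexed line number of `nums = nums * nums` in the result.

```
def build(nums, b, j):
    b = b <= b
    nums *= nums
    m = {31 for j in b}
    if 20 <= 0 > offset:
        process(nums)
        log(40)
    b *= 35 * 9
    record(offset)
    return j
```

3

Transformed code:
def build(nums, b, j):
    b = b <= b
    nums = nums * nums
    m = set()
    for j in b:
        m.add(31)
    if 20 <= 0 > offset:
        process(nums)
        log(40)
    b = b * (35 * 9)
    record(offset)
    return j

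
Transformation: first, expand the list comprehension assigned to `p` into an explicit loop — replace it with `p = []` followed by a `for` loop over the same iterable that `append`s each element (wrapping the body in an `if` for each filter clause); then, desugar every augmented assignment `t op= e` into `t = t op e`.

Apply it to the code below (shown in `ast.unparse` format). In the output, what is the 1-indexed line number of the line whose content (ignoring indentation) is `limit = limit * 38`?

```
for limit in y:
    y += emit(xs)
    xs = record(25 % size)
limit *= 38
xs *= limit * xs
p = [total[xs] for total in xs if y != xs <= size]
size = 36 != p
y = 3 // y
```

4

Transformed code:
for limit in y:
    y = y + emit(xs)
    xs = record(25 % size)
limit = limit * 38
xs = xs * (limit * xs)
p = []
for total in xs:
    if y != xs <= size:
        p.append(total[xs])
size = 36 != p
y = 3 // y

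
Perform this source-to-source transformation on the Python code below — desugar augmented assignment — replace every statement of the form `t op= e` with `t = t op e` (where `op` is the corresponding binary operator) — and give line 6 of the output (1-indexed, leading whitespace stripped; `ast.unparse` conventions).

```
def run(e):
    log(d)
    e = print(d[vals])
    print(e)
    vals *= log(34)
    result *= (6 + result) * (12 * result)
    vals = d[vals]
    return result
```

Transformed code:
def run(e):
    log(d)
    e = print(d[vals])
    print(e)
    vals = vals * log(34)
    result = result * ((6 + result) * (12 * result))
    vals = d[vals]
    return result

result = result * ((6 + result) * (12 * result))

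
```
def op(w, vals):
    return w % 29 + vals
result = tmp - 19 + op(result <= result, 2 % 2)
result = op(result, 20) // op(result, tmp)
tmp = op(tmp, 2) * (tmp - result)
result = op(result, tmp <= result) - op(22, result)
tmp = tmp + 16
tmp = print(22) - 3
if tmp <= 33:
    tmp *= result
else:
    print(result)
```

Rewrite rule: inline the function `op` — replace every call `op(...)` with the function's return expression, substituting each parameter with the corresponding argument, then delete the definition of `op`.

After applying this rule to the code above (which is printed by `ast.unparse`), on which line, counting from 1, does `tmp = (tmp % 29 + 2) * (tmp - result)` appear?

Transformed code:
result = tmp - 19 + ((result <= result) % 29 + 2 % 2)
result = (result % 29 + 20) // (result % 29 + tmp)
tmp = (tmp % 29 + 2) * (tmp - result)
result = result % 29 + (tmp <= result) - (22 % 29 + result)
tmp = tmp + 16
tmp = print(22) - 3
if tmp <= 33:
    tmp *= result
else:
    print(result)

3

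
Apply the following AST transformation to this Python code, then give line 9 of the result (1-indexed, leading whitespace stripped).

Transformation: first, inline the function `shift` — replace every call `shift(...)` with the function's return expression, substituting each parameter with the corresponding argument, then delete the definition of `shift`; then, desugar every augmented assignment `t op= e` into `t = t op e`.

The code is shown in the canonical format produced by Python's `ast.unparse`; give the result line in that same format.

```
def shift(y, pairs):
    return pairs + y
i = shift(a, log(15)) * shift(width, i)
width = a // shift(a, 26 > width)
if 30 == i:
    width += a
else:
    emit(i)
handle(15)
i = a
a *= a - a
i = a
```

a = a * (a - a)

Transformed code:
i = (log(15) + a) * (i + width)
width = a // ((26 > width) + a)
if 30 == i:
    width = width + a
else:
    emit(i)
handle(15)
i = a
a = a * (a - a)
i = a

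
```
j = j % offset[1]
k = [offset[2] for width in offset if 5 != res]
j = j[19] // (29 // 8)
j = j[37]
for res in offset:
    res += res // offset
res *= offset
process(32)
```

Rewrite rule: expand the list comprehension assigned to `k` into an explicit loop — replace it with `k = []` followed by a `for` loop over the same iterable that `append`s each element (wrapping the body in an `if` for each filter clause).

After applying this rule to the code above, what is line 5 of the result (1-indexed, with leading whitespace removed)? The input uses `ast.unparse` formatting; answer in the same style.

k.append(offset[2])

Transformed code:
j = j % offset[1]
k = []
for width in offset:
    if 5 != res:
        k.append(offset[2])
j = j[19] // (29 // 8)
j = j[37]
for res in offset:
    res += res // offset
res *= offset
process(32)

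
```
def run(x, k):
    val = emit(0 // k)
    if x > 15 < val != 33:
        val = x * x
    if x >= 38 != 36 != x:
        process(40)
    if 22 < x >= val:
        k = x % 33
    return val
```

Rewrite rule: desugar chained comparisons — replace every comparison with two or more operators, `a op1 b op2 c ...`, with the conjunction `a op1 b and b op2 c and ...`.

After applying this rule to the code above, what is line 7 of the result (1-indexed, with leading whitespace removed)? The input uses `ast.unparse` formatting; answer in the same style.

if 22 < x and x >= val:

Transformed code:
def run(x, k):
    val = emit(0 // k)
    if x > 15 and 15 < val and (val != 33):
        val = x * x
    if x >= 38 and 38 != 36 and (36 != x):
        process(40)
    if 22 < x and x >= val:
        k = x % 33
    return val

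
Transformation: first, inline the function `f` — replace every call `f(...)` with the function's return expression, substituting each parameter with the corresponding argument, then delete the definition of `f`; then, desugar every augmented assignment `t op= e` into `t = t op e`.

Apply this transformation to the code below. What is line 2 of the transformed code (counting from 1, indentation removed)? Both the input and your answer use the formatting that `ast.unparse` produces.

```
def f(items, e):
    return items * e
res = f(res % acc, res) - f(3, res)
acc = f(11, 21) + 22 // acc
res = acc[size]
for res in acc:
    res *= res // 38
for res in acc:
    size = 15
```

Transformed code:
res = res % acc * res - 3 * res
acc = 11 * 21 + 22 // acc
res = acc[size]
for res in acc:
    res = res * (res // 38)
for res in acc:
    size = 15

acc = 11 * 21 + 22 // acc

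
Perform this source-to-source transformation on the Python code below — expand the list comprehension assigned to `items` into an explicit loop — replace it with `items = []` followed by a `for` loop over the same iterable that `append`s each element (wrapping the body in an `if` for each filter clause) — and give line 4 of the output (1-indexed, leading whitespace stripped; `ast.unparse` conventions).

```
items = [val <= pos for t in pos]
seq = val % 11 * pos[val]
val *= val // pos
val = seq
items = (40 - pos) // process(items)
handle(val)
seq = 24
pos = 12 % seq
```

Transformed code:
items = []
for t in pos:
    items.append(val <= pos)
seq = val % 11 * pos[val]
val *= val // pos
val = seq
items = (40 - pos) // process(items)
handle(val)
seq = 24
pos = 12 % seq

seq = val % 11 * pos[val]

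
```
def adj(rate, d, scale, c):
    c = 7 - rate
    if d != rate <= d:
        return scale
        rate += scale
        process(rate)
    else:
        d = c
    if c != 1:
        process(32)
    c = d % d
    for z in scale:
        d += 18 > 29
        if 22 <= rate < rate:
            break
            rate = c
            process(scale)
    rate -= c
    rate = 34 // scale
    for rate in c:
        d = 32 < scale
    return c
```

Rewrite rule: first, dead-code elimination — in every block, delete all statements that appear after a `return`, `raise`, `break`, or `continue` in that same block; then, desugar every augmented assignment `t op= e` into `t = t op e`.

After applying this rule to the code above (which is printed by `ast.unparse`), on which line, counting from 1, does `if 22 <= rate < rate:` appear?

Transformed code:
def adj(rate, d, scale, c):
    c = 7 - rate
    if d != rate <= d:
        return scale
    else:
        d = c
    if c != 1:
        process(32)
    c = d % d
    for z in scale:
        d = d + (18 > 29)
        if 22 <= rate < rate:
            break
    rate = rate - c
    rate = 34 // scale
    for rate in c:
        d = 32 < scale
    return c

12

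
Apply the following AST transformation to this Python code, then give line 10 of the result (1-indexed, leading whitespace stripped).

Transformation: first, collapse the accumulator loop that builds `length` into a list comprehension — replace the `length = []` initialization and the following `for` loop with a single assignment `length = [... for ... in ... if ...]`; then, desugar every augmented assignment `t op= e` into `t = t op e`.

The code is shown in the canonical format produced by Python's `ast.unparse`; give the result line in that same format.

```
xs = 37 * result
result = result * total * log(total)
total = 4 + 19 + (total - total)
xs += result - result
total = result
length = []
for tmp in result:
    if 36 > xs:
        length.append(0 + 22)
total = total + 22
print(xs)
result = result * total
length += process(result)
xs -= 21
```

Transformed code:
xs = 37 * result
result = result * total * log(total)
total = 4 + 19 + (total - total)
xs = xs + (result - result)
total = result
length = [0 + 22 for tmp in result if 36 > xs]
total = total + 22
print(xs)
result = result * total
length = length + process(result)
xs = xs - 21

length = length + process(result)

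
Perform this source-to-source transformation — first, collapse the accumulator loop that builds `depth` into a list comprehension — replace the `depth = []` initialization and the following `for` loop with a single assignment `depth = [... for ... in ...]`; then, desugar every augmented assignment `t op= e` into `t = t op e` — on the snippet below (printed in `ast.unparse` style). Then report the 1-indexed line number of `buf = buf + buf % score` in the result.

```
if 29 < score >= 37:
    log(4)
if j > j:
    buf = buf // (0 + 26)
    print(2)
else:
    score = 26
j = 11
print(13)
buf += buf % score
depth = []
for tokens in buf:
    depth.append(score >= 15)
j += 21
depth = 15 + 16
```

Transformed code:
if 29 < score >= 37:
    log(4)
if j > j:
    buf = buf // (0 + 26)
    print(2)
else:
    score = 26
j = 11
print(13)
buf = buf + buf % score
depth = [score >= 15 for tokens in buf]
j = j + 21
depth = 15 + 16

10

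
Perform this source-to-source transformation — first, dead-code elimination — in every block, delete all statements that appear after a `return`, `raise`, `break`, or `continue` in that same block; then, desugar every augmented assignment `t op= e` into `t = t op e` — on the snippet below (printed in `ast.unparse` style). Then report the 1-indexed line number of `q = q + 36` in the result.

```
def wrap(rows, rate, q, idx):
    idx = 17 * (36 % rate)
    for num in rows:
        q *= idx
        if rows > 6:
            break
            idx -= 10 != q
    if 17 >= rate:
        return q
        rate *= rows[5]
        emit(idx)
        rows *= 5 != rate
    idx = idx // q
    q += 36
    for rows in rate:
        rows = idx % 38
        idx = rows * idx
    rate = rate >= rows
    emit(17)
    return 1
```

Transformed code:
def wrap(rows, rate, q, idx):
    idx = 17 * (36 % rate)
    for num in rows:
        q = q * idx
        if rows > 6:
            break
    if 17 >= rate:
        return q
    idx = idx // q
    q = q + 36
    for rows in rate:
        rows = idx % 38
        idx = rows * idx
    rate = rate >= rows
    emit(17)
    return 1

10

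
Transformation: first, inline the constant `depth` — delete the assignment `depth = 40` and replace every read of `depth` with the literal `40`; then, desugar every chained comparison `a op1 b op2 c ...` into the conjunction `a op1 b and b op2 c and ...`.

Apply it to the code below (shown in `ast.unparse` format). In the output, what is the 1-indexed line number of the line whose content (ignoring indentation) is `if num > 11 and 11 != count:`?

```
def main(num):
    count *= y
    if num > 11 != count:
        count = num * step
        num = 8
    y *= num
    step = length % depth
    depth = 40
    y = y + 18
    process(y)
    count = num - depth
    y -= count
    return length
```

Transformed code:
def main(num):
    count *= y
    if num > 11 and 11 != count:
        count = num * step
        num = 8
    y *= num
    step = length % 40
    y = y + 18
    process(y)
    count = num - 40
    y -= count
    return length

3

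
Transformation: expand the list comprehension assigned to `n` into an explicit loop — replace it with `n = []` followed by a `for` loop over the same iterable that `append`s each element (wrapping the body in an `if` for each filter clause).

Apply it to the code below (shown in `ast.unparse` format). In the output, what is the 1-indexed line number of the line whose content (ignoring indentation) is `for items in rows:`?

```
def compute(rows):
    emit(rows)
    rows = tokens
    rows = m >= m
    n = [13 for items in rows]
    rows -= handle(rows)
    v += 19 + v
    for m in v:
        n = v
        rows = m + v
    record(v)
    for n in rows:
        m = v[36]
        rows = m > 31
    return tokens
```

6

Transformed code:
def compute(rows):
    emit(rows)
    rows = tokens
    rows = m >= m
    n = []
    for items in rows:
        n.append(13)
    rows -= handle(rows)
    v += 19 + v
    for m in v:
        n = v
        rows = m + v
    record(v)
    for n in rows:
        m = v[36]
        rows = m > 31
    return tokens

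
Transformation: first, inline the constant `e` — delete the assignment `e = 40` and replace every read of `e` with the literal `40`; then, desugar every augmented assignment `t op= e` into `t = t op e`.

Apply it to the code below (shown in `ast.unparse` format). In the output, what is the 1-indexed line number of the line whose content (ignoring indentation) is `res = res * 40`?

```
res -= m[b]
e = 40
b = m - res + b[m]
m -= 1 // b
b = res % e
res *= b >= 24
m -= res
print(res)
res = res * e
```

8

Transformed code:
res = res - m[b]
b = m - res + b[m]
m = m - 1 // b
b = res % 40
res = res * (b >= 24)
m = m - res
print(res)
res = res * 40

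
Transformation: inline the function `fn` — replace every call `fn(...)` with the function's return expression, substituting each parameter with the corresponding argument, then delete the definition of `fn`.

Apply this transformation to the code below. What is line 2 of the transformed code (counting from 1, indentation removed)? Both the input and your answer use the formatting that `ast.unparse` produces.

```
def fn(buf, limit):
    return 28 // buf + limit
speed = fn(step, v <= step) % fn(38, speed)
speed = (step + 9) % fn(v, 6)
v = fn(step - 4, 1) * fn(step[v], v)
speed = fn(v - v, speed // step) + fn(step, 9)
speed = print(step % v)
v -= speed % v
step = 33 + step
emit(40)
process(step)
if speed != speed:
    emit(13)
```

speed = (step + 9) % (28 // v + 6)

Transformed code:
speed = (28 // step + (v <= step)) % (28 // 38 + speed)
speed = (step + 9) % (28 // v + 6)
v = (28 // (step - 4) + 1) * (28 // step[v] + v)
speed = 28 // (v - v) + speed // step + (28 // step + 9)
speed = print(step % v)
v -= speed % v
step = 33 + step
emit(40)
process(step)
if speed != speed:
    emit(13)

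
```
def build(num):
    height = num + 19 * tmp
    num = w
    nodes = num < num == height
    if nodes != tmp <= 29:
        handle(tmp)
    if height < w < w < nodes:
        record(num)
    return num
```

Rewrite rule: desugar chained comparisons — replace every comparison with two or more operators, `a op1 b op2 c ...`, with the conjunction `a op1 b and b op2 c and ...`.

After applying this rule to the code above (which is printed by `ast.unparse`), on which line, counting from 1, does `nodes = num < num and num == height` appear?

4

Transformed code:
def build(num):
    height = num + 19 * tmp
    num = w
    nodes = num < num and num == height
    if nodes != tmp and tmp <= 29:
        handle(tmp)
    if height < w and w < w and (w < nodes):
        record(num)
    return num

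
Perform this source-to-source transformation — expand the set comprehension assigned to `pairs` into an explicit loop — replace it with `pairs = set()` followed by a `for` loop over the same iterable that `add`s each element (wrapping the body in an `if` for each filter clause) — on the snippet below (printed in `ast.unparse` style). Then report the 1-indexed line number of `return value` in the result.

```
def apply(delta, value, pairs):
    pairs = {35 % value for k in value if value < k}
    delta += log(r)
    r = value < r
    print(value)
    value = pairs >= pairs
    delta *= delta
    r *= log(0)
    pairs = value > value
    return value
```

Transformed code:
def apply(delta, value, pairs):
    pairs = set()
    for k in value:
        if value < k:
            pairs.add(35 % value)
    delta += log(r)
    r = value < r
    print(value)
    value = pairs >= pairs
    delta *= delta
    r *= log(0)
    pairs = value > value
    return value

13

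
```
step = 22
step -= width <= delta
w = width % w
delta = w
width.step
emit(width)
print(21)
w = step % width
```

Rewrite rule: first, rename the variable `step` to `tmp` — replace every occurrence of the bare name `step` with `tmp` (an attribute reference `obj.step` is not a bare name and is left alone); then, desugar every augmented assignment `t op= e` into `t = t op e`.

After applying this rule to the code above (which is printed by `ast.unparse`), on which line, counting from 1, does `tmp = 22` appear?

1

Transformed code:
tmp = 22
tmp = tmp - (width <= delta)
w = width % w
delta = w
width.step
emit(width)
print(21)
w = tmp % width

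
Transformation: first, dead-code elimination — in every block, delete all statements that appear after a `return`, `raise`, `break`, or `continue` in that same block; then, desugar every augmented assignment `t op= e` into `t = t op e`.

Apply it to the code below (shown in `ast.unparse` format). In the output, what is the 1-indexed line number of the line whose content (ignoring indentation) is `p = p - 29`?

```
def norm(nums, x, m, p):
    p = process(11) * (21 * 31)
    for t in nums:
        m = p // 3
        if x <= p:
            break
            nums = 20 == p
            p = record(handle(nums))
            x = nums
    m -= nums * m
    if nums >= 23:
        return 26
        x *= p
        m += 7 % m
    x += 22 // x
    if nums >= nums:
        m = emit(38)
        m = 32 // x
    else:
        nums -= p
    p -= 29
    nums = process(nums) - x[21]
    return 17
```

Transformed code:
def norm(nums, x, m, p):
    p = process(11) * (21 * 31)
    for t in nums:
        m = p // 3
        if x <= p:
            break
    m = m - nums * m
    if nums >= 23:
        return 26
    x = x + 22 // x
    if nums >= nums:
        m = emit(38)
        m = 32 // x
    else:
        nums = nums - p
    p = p - 29
    nums = process(nums) - x[21]
    return 17

16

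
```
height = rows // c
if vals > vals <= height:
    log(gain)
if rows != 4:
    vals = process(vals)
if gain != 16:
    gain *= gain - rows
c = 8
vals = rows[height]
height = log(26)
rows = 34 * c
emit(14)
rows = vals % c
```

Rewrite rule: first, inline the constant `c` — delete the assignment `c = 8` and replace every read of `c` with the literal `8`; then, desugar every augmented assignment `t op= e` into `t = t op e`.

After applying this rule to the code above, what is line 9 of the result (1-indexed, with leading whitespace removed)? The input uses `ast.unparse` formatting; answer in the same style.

Transformed code:
height = rows // 8
if vals > vals <= height:
    log(gain)
if rows != 4:
    vals = process(vals)
if gain != 16:
    gain = gain * (gain - rows)
vals = rows[height]
height = log(26)
rows = 34 * 8
emit(14)
rows = vals % 8

height = log(26)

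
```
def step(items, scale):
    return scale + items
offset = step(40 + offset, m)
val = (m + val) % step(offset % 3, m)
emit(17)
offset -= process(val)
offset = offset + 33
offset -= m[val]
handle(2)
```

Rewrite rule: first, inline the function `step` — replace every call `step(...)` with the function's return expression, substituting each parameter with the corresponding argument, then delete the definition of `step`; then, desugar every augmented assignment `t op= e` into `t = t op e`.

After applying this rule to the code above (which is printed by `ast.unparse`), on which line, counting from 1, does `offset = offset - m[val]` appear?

Transformed code:
offset = m + (40 + offset)
val = (m + val) % (m + offset % 3)
emit(17)
offset = offset - process(val)
offset = offset + 33
offset = offset - m[val]
handle(2)

6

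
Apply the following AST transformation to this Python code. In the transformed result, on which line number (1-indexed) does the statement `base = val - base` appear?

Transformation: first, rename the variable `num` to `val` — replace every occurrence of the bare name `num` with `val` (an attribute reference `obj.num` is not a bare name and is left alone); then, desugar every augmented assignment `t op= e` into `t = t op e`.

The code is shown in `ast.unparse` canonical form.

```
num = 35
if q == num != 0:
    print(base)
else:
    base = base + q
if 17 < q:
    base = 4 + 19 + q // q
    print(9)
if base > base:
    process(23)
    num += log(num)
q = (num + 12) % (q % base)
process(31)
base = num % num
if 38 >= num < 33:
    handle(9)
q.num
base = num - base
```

Transformed code:
val = 35
if q == val != 0:
    print(base)
else:
    base = base + q
if 17 < q:
    base = 4 + 19 + q // q
    print(9)
if base > base:
    process(23)
    val = val + log(val)
q = (val + 12) % (q % base)
process(31)
base = val % val
if 38 >= val < 33:
    handle(9)
q.num
base = val - base

18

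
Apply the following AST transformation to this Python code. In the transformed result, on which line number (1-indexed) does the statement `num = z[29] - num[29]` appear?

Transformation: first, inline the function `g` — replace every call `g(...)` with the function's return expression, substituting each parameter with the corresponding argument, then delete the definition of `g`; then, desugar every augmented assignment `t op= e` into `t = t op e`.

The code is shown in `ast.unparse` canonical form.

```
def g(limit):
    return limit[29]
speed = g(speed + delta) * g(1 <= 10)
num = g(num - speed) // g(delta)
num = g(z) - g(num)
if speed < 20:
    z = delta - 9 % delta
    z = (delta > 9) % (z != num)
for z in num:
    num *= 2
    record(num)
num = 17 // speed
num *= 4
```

3

Transformed code:
speed = (speed + delta)[29] * (1 <= 10)[29]
num = (num - speed)[29] // delta[29]
num = z[29] - num[29]
if speed < 20:
    z = delta - 9 % delta
    z = (delta > 9) % (z != num)
for z in num:
    num = num * 2
    record(num)
num = 17 // speed
num = num * 4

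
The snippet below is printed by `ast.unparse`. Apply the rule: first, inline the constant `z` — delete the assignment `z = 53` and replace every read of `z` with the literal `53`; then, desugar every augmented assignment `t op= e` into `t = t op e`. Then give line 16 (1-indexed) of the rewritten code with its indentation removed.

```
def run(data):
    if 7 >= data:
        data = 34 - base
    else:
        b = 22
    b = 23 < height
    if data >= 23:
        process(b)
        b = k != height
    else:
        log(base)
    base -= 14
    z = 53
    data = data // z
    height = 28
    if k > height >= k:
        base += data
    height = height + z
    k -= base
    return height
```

base = base + data

Transformed code:
def run(data):
    if 7 >= data:
        data = 34 - base
    else:
        b = 22
    b = 23 < height
    if data >= 23:
        process(b)
        b = k != height
    else:
        log(base)
    base = base - 14
    data = data // 53
    height = 28
    if k > height >= k:
        base = base + data
    height = height + 53
    k = k - base
    return height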